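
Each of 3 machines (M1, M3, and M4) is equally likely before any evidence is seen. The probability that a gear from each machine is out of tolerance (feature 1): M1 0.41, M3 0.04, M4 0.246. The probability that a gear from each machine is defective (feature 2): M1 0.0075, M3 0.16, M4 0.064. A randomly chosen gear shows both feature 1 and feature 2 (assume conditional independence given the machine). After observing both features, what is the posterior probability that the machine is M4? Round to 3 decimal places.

Since the prior is uniform, the posterior is proportional to the likelihood:
  M1: 0.41 × 0.0075 = 0.003075
  M3: 0.04 × 0.16 = 0.0064
  M4: 0.246 × 0.064 = 0.015744
Sum = 0.025219.
P(M4 | evidence) = 0.015744 / 0.025219 ≈ 0.624.

0.624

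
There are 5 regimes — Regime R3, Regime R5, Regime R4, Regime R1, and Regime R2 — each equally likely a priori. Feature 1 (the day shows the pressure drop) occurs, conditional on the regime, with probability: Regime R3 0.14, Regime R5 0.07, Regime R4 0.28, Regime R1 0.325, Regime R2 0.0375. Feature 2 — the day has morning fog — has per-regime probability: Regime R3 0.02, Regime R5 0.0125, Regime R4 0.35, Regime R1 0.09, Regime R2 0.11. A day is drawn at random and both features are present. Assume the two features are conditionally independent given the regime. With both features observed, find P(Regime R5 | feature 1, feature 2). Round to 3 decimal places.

Since the prior is uniform, the posterior is proportional to the likelihood:
  Regime R3: 0.14 × 0.02 = 0.0028
  Regime R5: 0.07 × 0.0125 = 0.000875
  Regime R4: 0.28 × 0.35 = 0.098
  Regime R1: 0.325 × 0.09 = 0.02925
  Regime R2: 0.0375 × 0.11 = 0.004125
Normalizing constant = 0.13505.
P(Regime R5 | evidence) = 0.000875 / 0.13505 ≈ 0.006.

0.006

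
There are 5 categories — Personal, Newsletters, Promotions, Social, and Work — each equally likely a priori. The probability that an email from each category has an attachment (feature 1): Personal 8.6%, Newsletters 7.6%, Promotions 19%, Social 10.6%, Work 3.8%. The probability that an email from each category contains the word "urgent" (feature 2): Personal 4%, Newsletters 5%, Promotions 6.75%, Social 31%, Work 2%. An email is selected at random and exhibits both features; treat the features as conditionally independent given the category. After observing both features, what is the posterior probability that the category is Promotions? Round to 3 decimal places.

With a uniform prior (1/5 each), posterior ∝ likelihood:
  Personal: 0.086 × 0.04 = 0.00344
  Newsletters: 0.076 × 0.05 = 0.0038
  Promotions: 0.19 × 0.0675 = 0.012825
  Social: 0.106 × 0.31 = 0.03286
  Work: 0.038 × 0.02 = 0.00076
Sum = 0.053685.
P(Promotions | evidence) = 0.012825 / 0.053685 ≈ 0.239.

0.239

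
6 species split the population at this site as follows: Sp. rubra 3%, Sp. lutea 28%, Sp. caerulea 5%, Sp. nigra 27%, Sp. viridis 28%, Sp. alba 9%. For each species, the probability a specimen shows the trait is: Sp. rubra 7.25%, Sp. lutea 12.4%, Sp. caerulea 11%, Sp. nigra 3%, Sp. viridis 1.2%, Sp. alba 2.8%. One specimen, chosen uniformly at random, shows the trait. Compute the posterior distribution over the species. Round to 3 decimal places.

Sp. rubra 0.039, Sp. lutea 0.616, Sp. caerulea 0.098, Sp. nigra 0.144, Sp. viridis 0.060, Sp. alba 0.045

Unnormalized posteriors (prior × likelihood):
  Sp. rubra: 0.03 × 0.0725 = 0.002175
  Sp. lutea: 0.28 × 0.124 = 0.03472
  Sp. caerulea: 0.05 × 0.11 = 0.0055
  Sp. nigra: 0.27 × 0.03 = 0.0081
  Sp. viridis: 0.28 × 0.012 = 0.00336
  Sp. alba: 0.09 × 0.028 = 0.00252
Normalizing constant = 0.056375.
P(Sp. rubra | trait) = 0.002175/0.056375 ≈ 0.039
P(Sp. lutea | trait) = 0.03472/0.056375 ≈ 0.616
P(Sp. caerulea | trait) = 0.0055/0.056375 ≈ 0.098
P(Sp. nigra | trait) = 0.0081/0.056375 ≈ 0.144
P(Sp. viridis | trait) = 0.00336/0.056375 ≈ 0.060
P(Sp. alba | trait) = 0.00252/0.056375 ≈ 0.045
(Check: 0.039+0.616+0.098+0.144+0.060+0.045 = 1.002.)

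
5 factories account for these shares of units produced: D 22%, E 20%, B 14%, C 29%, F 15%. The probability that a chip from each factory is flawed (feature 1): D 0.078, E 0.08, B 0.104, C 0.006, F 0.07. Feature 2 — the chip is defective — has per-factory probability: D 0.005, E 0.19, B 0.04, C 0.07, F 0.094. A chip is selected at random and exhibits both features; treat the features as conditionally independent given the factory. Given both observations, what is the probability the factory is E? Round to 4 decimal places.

0.6311

Compute prior × likelihood for every hypothesis:
  D: 0.22 × 0.078 × 0.005 = 0.0000858
  E: 0.2 × 0.08 × 0.19 = 0.00304
  B: 0.14 × 0.104 × 0.04 = 0.0005824
  C: 0.29 × 0.006 × 0.07 = 0.0001218
  F: 0.15 × 0.07 × 0.094 = 0.000987
Normalizing constant = 0.004817.
P(E | evidence) = 0.00304 / 0.004817 ≈ 0.6311.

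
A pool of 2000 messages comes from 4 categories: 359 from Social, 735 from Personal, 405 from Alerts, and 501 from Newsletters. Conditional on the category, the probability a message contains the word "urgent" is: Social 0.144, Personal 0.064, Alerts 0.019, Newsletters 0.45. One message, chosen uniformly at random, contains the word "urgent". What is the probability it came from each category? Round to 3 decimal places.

By Bayes' rule, posterior ∝ prior × likelihood:
  Social: 0.1795 × 0.144 = 0.025848
  Personal: 0.3675 × 0.064 = 0.02352
  Alerts: 0.2025 × 0.019 = 0.0038475
  Newsletters: 0.2505 × 0.45 = 0.112725
Sum = 0.1659405.
P(Social | urgent-flag) = 0.025848/0.1659405 ≈ 0.156
P(Personal | urgent-flag) = 0.02352/0.1659405 ≈ 0.142
P(Alerts | urgent-flag) = 0.0038475/0.1659405 ≈ 0.023
P(Newsletters | urgent-flag) = 0.112725/0.1659405 ≈ 0.679

Social 0.156, Personal 0.142, Alerts 0.023, Newsletters 0.679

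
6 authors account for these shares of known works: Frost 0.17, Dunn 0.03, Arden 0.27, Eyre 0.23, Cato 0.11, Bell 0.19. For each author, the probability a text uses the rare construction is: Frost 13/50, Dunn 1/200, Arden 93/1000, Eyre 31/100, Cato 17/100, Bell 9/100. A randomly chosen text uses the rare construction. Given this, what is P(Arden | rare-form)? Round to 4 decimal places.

Prior × likelihood for each hypothesis:
  Frost: 0.17 × 0.26 = 0.0442
  Dunn: 0.03 × 0.005 = 0.00015
  Arden: 0.27 × 0.093 = 0.02511
  Eyre: 0.23 × 0.31 = 0.0713
  Cato: 0.11 × 0.17 = 0.0187
  Bell: 0.19 × 0.09 = 0.0171
Sum = 0.17656.
P(Arden | evidence) = 0.02511 / 0.17656 ≈ 0.1422.

0.1422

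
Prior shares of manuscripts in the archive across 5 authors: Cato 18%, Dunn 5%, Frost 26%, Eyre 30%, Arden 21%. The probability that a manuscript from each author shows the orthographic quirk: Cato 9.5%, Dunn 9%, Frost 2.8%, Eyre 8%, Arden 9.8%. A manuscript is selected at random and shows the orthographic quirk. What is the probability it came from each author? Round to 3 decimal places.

Cato 0.233, Dunn 0.061, Frost 0.099, Eyre 0.327, Arden 0.280

Prior × likelihood for each hypothesis:
  Cato: 0.18 × 0.095 = 0.0171
  Dunn: 0.05 × 0.09 = 0.0045
  Frost: 0.26 × 0.028 = 0.00728
  Eyre: 0.3 × 0.08 = 0.024
  Arden: 0.21 × 0.098 = 0.02058
Sum = 0.07346.
P(Cato | quirk) = 0.0171/0.07346 ≈ 0.233
P(Dunn | quirk) = 0.0045/0.07346 ≈ 0.061
P(Frost | quirk) = 0.00728/0.07346 ≈ 0.099
P(Eyre | quirk) = 0.024/0.07346 ≈ 0.327
P(Arden | quirk) = 0.02058/0.07346 ≈ 0.280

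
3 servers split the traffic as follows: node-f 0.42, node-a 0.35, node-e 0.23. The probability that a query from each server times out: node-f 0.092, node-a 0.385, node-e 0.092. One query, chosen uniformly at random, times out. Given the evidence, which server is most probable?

node-a

Unnormalized posteriors (prior × likelihood):
  node-f: 0.42 × 0.092 = 0.03864
  node-a: 0.35 × 0.385 = 0.13475
  node-e: 0.23 × 0.092 = 0.02116
Normalizing constant = 0.19455.
Largest term belongs to node-a, so node-a is most probable.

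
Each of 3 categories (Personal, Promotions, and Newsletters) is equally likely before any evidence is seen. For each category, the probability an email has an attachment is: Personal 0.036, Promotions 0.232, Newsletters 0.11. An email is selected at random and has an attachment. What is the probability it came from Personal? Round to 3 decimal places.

Since the prior is uniform, the posterior is proportional to the likelihood:
  Personal: 0.036
  Promotions: 0.232
  Newsletters: 0.11
Normalizing constant = 0.378.
P(Personal | evidence) = 0.036 / 0.378 ≈ 0.095.

0.095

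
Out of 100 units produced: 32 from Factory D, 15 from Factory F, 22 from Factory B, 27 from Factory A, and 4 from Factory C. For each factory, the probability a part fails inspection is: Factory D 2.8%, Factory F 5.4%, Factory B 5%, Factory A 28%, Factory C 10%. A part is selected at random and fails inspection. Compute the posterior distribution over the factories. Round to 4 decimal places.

Compute prior × likelihood for every hypothesis:
  Factory D: 0.32 × 0.028 = 0.00896
  Factory F: 0.15 × 0.054 = 0.0081
  Factory B: 0.22 × 0.05 = 0.011
  Factory A: 0.27 × 0.28 = 0.0756
  Factory C: 0.04 × 0.1 = 0.004
Total = 0.10766.
P(Factory D | nonconforming) = 0.00896/0.10766 ≈ 0.0832
P(Factory F | nonconforming) = 0.0081/0.10766 ≈ 0.0752
P(Factory B | nonconforming) = 0.011/0.10766 ≈ 0.1022
P(Factory A | nonconforming) = 0.0756/0.10766 ≈ 0.7022
P(Factory C | nonconforming) = 0.004/0.10766 ≈ 0.0372

Factory D 0.0832, Factory F 0.0752, Factory B 0.1022, Factory A 0.7022, Factory C 0.0372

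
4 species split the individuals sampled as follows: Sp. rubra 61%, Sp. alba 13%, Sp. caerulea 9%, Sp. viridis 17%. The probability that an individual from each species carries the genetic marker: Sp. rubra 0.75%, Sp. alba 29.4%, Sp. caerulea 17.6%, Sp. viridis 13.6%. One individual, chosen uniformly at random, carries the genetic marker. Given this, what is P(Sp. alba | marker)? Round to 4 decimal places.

Unnormalized posteriors (prior × likelihood):
  Sp. rubra: 0.61 × 0.0075 = 0.004575
  Sp. alba: 0.13 × 0.294 = 0.03822
  Sp. caerulea: 0.09 × 0.176 = 0.01584
  Sp. viridis: 0.17 × 0.136 = 0.02312
Normalizing constant = 0.081755.
P(Sp. alba | evidence) = 0.03822 / 0.081755 ≈ 0.4675.

0.4675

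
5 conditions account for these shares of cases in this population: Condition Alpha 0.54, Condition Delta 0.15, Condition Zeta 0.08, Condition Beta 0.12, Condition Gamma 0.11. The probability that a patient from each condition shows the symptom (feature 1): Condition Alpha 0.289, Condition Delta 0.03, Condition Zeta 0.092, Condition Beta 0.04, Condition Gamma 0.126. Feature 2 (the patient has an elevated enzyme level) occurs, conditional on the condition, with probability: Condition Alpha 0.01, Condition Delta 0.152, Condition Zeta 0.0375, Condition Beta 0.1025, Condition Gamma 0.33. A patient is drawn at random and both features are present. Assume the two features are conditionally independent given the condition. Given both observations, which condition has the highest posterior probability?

By Bayes' rule, posterior ∝ prior × likelihood:
  Condition Alpha: 0.54 × 0.289 × 0.01 = 0.0015606
  Condition Delta: 0.15 × 0.03 × 0.152 = 0.000684
  Condition Zeta: 0.08 × 0.092 × 0.0375 = 0.000276
  Condition Beta: 0.12 × 0.04 × 0.1025 = 0.000492
  Condition Gamma: 0.11 × 0.126 × 0.33 = 0.0045738
Sum = 0.0075864.
Largest term belongs to Condition Gamma, so Condition Gamma is most probable.

Condition Gamma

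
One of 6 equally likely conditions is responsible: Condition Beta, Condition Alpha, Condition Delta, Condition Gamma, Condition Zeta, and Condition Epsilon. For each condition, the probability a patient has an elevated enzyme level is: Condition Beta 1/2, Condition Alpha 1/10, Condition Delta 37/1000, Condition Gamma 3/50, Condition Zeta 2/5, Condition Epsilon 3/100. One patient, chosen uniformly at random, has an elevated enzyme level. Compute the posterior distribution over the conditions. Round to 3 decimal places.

Since the prior is uniform, the posterior is proportional to the likelihood:
  Condition Beta: 0.5
  Condition Alpha: 0.1
  Condition Delta: 0.037
  Condition Gamma: 0.06
  Condition Zeta: 0.4
  Condition Epsilon: 0.03
Sum = 1.127.
P(Condition Beta | elevated) = 0.5/1.127 ≈ 0.444
P(Condition Alpha | elevated) = 0.1/1.127 ≈ 0.089
P(Condition Delta | elevated) = 0.037/1.127 ≈ 0.033
P(Condition Gamma | elevated) = 0.06/1.127 ≈ 0.053
P(Condition Zeta | elevated) = 0.4/1.127 ≈ 0.355
P(Condition Epsilon | elevated) = 0.03/1.127 ≈ 0.027
(Check: 0.444+0.089+0.033+0.053+0.355+0.027 = 1.001.)

Condition Beta 0.444, Condition Alpha 0.089, Condition Delta 0.033, Condition Gamma 0.053, Condition Zeta 0.355, Condition Epsilon 0.027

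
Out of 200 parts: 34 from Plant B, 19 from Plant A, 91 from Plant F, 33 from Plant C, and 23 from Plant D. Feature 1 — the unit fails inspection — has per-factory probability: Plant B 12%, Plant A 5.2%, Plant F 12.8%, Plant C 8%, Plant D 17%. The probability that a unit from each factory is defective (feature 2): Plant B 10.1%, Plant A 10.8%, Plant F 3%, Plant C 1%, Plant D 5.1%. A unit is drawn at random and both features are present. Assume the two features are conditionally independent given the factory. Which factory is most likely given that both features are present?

Compute prior × likelihood for every hypothesis:
  Plant B: 0.17 × 0.12 × 0.101 = 0.0020604
  Plant A: 0.095 × 0.052 × 0.108 = 0.00053352
  Plant F: 0.455 × 0.128 × 0.03 = 0.0017472
  Plant C: 0.165 × 0.08 × 0.01 = 0.000132
  Plant D: 0.115 × 0.17 × 0.051 = 0.00099705
Total = 0.00547017.
Largest term belongs to Plant B, so Plant B is most probable.

Plant B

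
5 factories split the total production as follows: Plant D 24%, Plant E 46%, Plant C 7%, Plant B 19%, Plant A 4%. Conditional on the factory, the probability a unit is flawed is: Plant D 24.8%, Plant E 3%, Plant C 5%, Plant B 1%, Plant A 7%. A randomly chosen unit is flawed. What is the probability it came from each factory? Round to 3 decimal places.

Plant D 0.730, Plant E 0.169, Plant C 0.043, Plant B 0.023, Plant A 0.034

Prior × likelihood for each hypothesis:
  Plant D: 0.24 × 0.248 = 0.05952
  Plant E: 0.46 × 0.03 = 0.0138
  Plant C: 0.07 × 0.05 = 0.0035
  Plant B: 0.19 × 0.01 = 0.0019
  Plant A: 0.04 × 0.07 = 0.0028
Total = 0.08152.
P(Plant D | flawed) = 0.05952/0.08152 ≈ 0.730
P(Plant E | flawed) = 0.0138/0.08152 ≈ 0.169
P(Plant C | flawed) = 0.0035/0.08152 ≈ 0.043
P(Plant B | flawed) = 0.0019/0.08152 ≈ 0.023
P(Plant A | flawed) = 0.0028/0.08152 ≈ 0.034
(Check: 0.730+0.169+0.043+0.023+0.034 = 0.999.)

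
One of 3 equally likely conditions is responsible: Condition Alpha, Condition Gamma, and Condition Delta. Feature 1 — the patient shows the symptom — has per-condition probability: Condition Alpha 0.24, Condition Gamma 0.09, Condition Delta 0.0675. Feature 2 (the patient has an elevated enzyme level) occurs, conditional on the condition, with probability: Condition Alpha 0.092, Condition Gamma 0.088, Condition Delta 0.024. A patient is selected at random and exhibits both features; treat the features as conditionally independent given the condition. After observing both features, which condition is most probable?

Since the prior is uniform, the posterior is proportional to the likelihood:
  Condition Alpha: 0.24 × 0.092 = 0.02208
  Condition Gamma: 0.09 × 0.088 = 0.00792
  Condition Delta: 0.0675 × 0.024 = 0.00162
Sum = 0.03162.
Largest term belongs to Condition Alpha, so Condition Alpha is most probable.

Condition Alpha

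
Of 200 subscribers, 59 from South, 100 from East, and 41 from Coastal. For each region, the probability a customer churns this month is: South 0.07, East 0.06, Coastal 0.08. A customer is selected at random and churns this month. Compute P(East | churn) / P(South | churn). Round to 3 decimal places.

By Bayes' rule, posterior ∝ prior × likelihood:
  South: 0.295 × 0.07 = 0.02065
  East: 0.5 × 0.06 = 0.03
  Coastal: 0.205 × 0.08 = 0.0164
Sum = 0.06705.
The ratio is 0.03 / 0.02065 (the normalizer cancels) = 1.453.

1.453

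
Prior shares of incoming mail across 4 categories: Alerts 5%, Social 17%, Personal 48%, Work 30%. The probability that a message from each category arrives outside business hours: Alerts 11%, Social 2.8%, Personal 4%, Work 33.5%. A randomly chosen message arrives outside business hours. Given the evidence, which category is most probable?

Compute prior × likelihood for every hypothesis:
  Alerts: 0.05 × 0.11 = 0.0055
  Social: 0.17 × 0.028 = 0.00476
  Personal: 0.48 × 0.04 = 0.0192
  Work: 0.3 × 0.335 = 0.1005
Total = 0.12996.
Largest term belongs to Work, so Work is most probable.

Work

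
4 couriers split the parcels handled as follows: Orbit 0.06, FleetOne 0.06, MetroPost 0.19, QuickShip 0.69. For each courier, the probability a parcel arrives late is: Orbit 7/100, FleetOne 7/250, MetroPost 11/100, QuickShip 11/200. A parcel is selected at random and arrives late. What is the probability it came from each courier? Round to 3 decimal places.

Prior × likelihood for each hypothesis:
  Orbit: 0.06 × 0.07 = 0.0042
  FleetOne: 0.06 × 0.028 = 0.00168
  MetroPost: 0.19 × 0.11 = 0.0209
  QuickShip: 0.69 × 0.055 = 0.03795
Normalizing constant = 0.06473.
P(Orbit | late) = 0.0042/0.06473 ≈ 0.065
P(FleetOne | late) = 0.00168/0.06473 ≈ 0.026
P(MetroPost | late) = 0.0209/0.06473 ≈ 0.323
P(QuickShip | late) = 0.03795/0.06473 ≈ 0.586

Orbit 0.065, FleetOne 0.026, MetroPost 0.323, QuickShip 0.586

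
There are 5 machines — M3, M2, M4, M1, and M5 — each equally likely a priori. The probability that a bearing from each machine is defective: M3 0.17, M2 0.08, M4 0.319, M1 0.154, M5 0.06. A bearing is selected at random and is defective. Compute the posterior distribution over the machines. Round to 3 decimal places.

With a uniform prior (1/5 each), posterior ∝ likelihood:
  M3: 0.17
  M2: 0.08
  M4: 0.319
  M1: 0.154
  M5: 0.06
Normalizing constant = 0.783.
P(M3 | defective) = 0.17/0.783 ≈ 0.217
P(M2 | defective) = 0.08/0.783 ≈ 0.102
P(M4 | defective) = 0.319/0.783 ≈ 0.407
P(M1 | defective) = 0.154/0.783 ≈ 0.197
P(M5 | defective) = 0.06/0.783 ≈ 0.077

M3 0.217, M2 0.102, M4 0.407, M1 0.197, M5 0.077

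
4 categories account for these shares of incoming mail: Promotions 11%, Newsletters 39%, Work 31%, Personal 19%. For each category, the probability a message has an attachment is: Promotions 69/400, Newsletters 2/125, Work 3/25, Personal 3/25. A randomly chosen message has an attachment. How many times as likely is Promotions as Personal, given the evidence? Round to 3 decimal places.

By Bayes' rule, posterior ∝ prior × likelihood:
  Promotions: 0.11 × 0.1725 = 0.018975
  Newsletters: 0.39 × 0.016 = 0.00624
  Work: 0.31 × 0.12 = 0.0372
  Personal: 0.19 × 0.12 = 0.0228
Total = 0.085215.
The ratio is 0.018975 / 0.0228 (the normalizer cancels) = 0.832.

0.832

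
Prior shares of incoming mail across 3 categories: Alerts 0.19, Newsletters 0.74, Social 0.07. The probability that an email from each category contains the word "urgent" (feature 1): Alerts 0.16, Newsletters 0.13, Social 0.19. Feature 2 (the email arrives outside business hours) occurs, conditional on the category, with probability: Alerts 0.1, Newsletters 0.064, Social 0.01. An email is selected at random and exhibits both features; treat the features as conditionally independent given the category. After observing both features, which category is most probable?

Prior × likelihood for each hypothesis:
  Alerts: 0.19 × 0.16 × 0.1 = 0.00304
  Newsletters: 0.74 × 0.13 × 0.064 = 0.0061568
  Social: 0.07 × 0.19 × 0.01 = 0.000133
Total = 0.0093298.
Largest term belongs to Newsletters, so Newsletters is most probable.

Newsletters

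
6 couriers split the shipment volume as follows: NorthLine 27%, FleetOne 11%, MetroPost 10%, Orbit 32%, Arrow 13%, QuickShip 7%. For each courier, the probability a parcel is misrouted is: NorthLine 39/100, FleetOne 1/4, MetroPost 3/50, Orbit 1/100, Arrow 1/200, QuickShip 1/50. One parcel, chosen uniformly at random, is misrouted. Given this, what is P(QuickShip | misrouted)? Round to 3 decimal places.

0.010

Unnormalized posteriors (prior × likelihood):
  NorthLine: 0.27 × 0.39 = 0.1053
  FleetOne: 0.11 × 0.25 = 0.0275
  MetroPost: 0.1 × 0.06 = 0.006
  Orbit: 0.32 × 0.01 = 0.0032
  Arrow: 0.13 × 0.005 = 0.00065
  QuickShip: 0.07 × 0.02 = 0.0014
Normalizing constant = 0.14405.
P(QuickShip | evidence) = 0.0014 / 0.14405 ≈ 0.010.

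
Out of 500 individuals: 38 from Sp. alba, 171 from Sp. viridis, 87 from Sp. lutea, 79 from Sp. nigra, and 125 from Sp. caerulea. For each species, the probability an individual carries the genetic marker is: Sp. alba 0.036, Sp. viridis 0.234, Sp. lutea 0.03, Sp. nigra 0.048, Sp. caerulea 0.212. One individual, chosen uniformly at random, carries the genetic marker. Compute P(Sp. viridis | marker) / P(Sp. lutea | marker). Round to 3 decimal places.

15.331

Prior × likelihood for each hypothesis:
  Sp. alba: 0.076 × 0.036 = 0.002736
  Sp. viridis: 0.342 × 0.234 = 0.080028
  Sp. lutea: 0.174 × 0.03 = 0.00522
  Sp. nigra: 0.158 × 0.048 = 0.007584
  Sp. caerulea: 0.25 × 0.212 = 0.053
Total = 0.148568.
The ratio is 0.080028 / 0.00522 (the normalizer cancels) = 15.331.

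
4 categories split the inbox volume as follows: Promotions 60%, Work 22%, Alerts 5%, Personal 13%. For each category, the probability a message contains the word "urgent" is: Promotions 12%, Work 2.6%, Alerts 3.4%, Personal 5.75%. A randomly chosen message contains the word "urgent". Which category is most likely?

Compute prior × likelihood for every hypothesis:
  Promotions: 0.6 × 0.12 = 0.072
  Work: 0.22 × 0.026 = 0.00572
  Alerts: 0.05 × 0.034 = 0.0017
  Personal: 0.13 × 0.0575 = 0.007475
Sum = 0.086895.
Largest term belongs to Promotions, so Promotions is most probable.

Promotions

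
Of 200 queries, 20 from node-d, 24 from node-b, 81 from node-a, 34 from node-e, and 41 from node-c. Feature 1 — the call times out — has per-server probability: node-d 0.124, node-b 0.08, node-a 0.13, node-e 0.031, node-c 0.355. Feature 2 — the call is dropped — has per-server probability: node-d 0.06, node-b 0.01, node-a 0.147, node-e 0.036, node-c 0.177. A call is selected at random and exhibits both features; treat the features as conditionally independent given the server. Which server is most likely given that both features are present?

Compute prior × likelihood for every hypothesis:
  node-d: 0.1 × 0.124 × 0.06 = 0.000744
  node-b: 0.12 × 0.08 × 0.01 = 0.000096
  node-a: 0.405 × 0.13 × 0.147 = 0.00773955
  node-e: 0.17 × 0.031 × 0.036 = 0.00018972
  node-c: 0.205 × 0.355 × 0.177 = 0.012881175
Normalizing constant = 0.021650445.
Largest term belongs to node-c, so node-c is most probable.

node-c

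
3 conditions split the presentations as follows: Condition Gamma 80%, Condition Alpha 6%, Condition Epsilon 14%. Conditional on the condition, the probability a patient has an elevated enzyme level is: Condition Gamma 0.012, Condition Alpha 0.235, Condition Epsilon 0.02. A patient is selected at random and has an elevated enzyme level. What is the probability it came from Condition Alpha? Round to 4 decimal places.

Prior × likelihood for each hypothesis:
  Condition Gamma: 0.8 × 0.012 = 0.0096
  Condition Alpha: 0.06 × 0.235 = 0.0141
  Condition Epsilon: 0.14 × 0.02 = 0.0028
Sum = 0.0265.
P(Condition Alpha | evidence) = 0.0141 / 0.0265 ≈ 0.5321.

0.5321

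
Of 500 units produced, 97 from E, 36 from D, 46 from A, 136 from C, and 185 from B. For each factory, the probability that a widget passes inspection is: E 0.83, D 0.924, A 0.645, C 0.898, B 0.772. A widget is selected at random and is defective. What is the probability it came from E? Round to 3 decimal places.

0.180

Taking complements, P(defective | each) = E 0.17, D 0.076, A 0.355, C 0.102, B 0.228.
By Bayes' rule, posterior ∝ prior × likelihood:
  E: 0.194 × 0.17 = 0.03298
  D: 0.072 × 0.076 = 0.005472
  A: 0.092 × 0.355 = 0.03266
  C: 0.272 × 0.102 = 0.027744
  B: 0.37 × 0.228 = 0.08436
Normalizing constant = 0.183216.
P(E | evidence) = 0.03298 / 0.183216 ≈ 0.180.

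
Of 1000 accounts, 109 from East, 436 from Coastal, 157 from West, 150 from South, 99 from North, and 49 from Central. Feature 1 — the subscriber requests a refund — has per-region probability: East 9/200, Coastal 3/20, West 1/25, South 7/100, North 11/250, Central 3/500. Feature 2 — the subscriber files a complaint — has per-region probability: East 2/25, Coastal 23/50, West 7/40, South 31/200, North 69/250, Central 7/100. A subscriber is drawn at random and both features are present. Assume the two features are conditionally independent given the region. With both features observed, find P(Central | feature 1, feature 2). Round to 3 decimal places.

0.001

Compute prior × likelihood for every hypothesis:
  East: 0.109 × 0.045 × 0.08 = 0.0003924
  Coastal: 0.436 × 0.15 × 0.46 = 0.030084
  West: 0.157 × 0.04 × 0.175 = 0.001099
  South: 0.15 × 0.07 × 0.155 = 0.0016275
  North: 0.099 × 0.044 × 0.276 = 0.001202256
  Central: 0.049 × 0.006 × 0.07 = 0.00002058
Total = 0.034425736.
P(Central | evidence) = 0.00002058 / 0.034425736 ≈ 0.001.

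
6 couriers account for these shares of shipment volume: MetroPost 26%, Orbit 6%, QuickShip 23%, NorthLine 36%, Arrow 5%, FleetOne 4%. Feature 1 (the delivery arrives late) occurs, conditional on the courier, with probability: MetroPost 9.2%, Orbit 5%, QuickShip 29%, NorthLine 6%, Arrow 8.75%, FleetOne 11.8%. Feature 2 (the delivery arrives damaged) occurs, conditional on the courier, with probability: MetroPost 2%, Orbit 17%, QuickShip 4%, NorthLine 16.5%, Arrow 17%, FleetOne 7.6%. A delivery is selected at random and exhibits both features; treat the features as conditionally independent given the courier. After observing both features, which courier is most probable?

NorthLine

Unnormalized posteriors (prior × likelihood):
  MetroPost: 0.26 × 0.092 × 0.02 = 0.0004784
  Orbit: 0.06 × 0.05 × 0.17 = 0.00051
  QuickShip: 0.23 × 0.29 × 0.04 = 0.002668
  NorthLine: 0.36 × 0.06 × 0.165 = 0.003564
  Arrow: 0.05 × 0.0875 × 0.17 = 0.00074375
  FleetOne: 0.04 × 0.118 × 0.076 = 0.00035872
Sum = 0.00832287.
Largest term belongs to NorthLine, so NorthLine is most probable.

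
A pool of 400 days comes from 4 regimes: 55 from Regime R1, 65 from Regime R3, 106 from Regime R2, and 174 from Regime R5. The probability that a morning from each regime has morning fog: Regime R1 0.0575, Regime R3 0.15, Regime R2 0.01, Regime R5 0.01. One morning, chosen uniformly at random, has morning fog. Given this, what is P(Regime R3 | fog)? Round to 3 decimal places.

0.621

Unnormalized posteriors (prior × likelihood):
  Regime R1: 0.1375 × 0.0575 = 0.00790625
  Regime R3: 0.1625 × 0.15 = 0.024375
  Regime R2: 0.265 × 0.01 = 0.00265
  Regime R5: 0.435 × 0.01 = 0.00435
Total = 0.03928125.
P(Regime R3 | evidence) = 0.024375 / 0.03928125 ≈ 0.621.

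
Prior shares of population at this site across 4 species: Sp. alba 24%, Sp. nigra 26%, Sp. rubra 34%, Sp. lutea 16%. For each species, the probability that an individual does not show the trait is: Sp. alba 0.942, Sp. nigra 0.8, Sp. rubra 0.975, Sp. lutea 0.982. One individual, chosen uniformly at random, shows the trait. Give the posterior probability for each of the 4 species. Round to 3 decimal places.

Sp. alba 0.180, Sp. nigra 0.673, Sp. rubra 0.110, Sp. lutea 0.037

Taking complements, P(trait | each) = Sp. alba 0.058, Sp. nigra 0.2, Sp. rubra 0.025, Sp. lutea 0.018.
Unnormalized posteriors (prior × likelihood):
  Sp. alba: 0.24 × 0.058 = 0.01392
  Sp. nigra: 0.26 × 0.2 = 0.052
  Sp. rubra: 0.34 × 0.025 = 0.0085
  Sp. lutea: 0.16 × 0.018 = 0.00288
Normalizing constant = 0.0773.
P(Sp. alba | trait) = 0.01392/0.0773 ≈ 0.180
P(Sp. nigra | trait) = 0.052/0.0773 ≈ 0.673
P(Sp. rubra | trait) = 0.0085/0.0773 ≈ 0.110
P(Sp. lutea | trait) = 0.00288/0.0773 ≈ 0.037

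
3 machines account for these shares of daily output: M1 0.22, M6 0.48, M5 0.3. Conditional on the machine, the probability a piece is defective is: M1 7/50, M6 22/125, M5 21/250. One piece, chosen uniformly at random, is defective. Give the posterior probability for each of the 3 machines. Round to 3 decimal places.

M1 0.219, M6 0.601, M5 0.179

Compute prior × likelihood for every hypothesis:
  M1: 0.22 × 0.14 = 0.0308
  M6: 0.48 × 0.176 = 0.08448
  M5: 0.3 × 0.084 = 0.0252
Total = 0.14048.
P(M1 | defective) = 0.0308/0.14048 ≈ 0.219
P(M6 | defective) = 0.08448/0.14048 ≈ 0.601
P(M5 | defective) = 0.0252/0.14048 ≈ 0.179
(Check: 0.219+0.601+0.179 = 0.999.)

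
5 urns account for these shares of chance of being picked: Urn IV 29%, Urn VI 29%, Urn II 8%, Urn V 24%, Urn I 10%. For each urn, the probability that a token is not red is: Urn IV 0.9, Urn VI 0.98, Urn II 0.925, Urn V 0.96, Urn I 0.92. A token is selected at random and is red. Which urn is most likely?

Taking complements, P(red | each) = Urn IV 0.1, Urn VI 0.02, Urn II 0.075, Urn V 0.04, Urn I 0.08.
By Bayes' rule, posterior ∝ prior × likelihood:
  Urn IV: 0.29 × 0.1 = 0.029
  Urn VI: 0.29 × 0.02 = 0.0058
  Urn II: 0.08 × 0.075 = 0.006
  Urn V: 0.24 × 0.04 = 0.0096
  Urn I: 0.1 × 0.08 = 0.008
Total = 0.0584.
Largest term belongs to Urn IV, so Urn IV is most probable.

Urn IV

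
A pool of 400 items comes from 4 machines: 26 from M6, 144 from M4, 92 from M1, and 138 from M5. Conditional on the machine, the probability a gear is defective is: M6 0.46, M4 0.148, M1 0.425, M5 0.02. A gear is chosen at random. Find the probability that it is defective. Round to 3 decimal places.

0.188

By Bayes' rule, posterior ∝ prior × likelihood:
  M6: 0.065 × 0.46 = 0.0299
  M4: 0.36 × 0.148 = 0.05328
  M1: 0.23 × 0.425 = 0.09775
  M5: 0.345 × 0.02 = 0.0069
P(defective) = 0.0299 + 0.05328 + 0.09775 + 0.0069 = 0.18783 → 0.188.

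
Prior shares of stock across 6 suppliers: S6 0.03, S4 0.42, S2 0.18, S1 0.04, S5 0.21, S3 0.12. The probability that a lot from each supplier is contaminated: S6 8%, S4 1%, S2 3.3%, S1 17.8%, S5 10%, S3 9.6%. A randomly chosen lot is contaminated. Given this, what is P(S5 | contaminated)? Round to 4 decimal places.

0.4025

By Bayes' rule, posterior ∝ prior × likelihood:
  S6: 0.03 × 0.08 = 0.0024
  S4: 0.42 × 0.01 = 0.0042
  S2: 0.18 × 0.033 = 0.00594
  S1: 0.04 × 0.178 = 0.00712
  S5: 0.21 × 0.1 = 0.021
  S3: 0.12 × 0.096 = 0.01152
Normalizing constant = 0.05218.
P(S5 | evidence) = 0.021 / 0.05218 ≈ 0.4025.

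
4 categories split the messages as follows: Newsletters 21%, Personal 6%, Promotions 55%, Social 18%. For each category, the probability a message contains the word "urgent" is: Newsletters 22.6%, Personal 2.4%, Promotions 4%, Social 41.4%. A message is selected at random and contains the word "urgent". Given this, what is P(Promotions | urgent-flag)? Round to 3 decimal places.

0.151

Prior × likelihood for each hypothesis:
  Newsletters: 0.21 × 0.226 = 0.04746
  Personal: 0.06 × 0.024 = 0.00144
  Promotions: 0.55 × 0.04 = 0.022
  Social: 0.18 × 0.414 = 0.07452
Sum = 0.14542.
P(Promotions | evidence) = 0.022 / 0.14542 ≈ 0.151.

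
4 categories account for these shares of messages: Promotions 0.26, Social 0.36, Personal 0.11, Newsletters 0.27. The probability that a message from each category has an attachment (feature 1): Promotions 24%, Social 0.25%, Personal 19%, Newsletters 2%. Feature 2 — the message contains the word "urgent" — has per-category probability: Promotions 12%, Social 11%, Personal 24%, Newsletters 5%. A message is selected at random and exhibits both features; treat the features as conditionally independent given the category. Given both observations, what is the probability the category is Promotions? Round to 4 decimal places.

0.5817

By Bayes' rule, posterior ∝ prior × likelihood:
  Promotions: 0.26 × 0.24 × 0.12 = 0.007488
  Social: 0.36 × 0.0025 × 0.11 = 0.000099
  Personal: 0.11 × 0.19 × 0.24 = 0.005016
  Newsletters: 0.27 × 0.02 × 0.05 = 0.00027
Total = 0.012873.
P(Promotions | evidence) = 0.007488 / 0.012873 ≈ 0.5817.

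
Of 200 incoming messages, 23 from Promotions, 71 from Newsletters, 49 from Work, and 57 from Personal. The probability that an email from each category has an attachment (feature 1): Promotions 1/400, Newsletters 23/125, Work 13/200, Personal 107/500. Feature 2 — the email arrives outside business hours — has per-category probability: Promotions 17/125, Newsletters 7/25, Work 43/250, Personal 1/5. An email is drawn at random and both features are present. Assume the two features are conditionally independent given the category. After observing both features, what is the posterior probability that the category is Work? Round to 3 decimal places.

Unnormalized posteriors (prior × likelihood):
  Promotions: 0.115 × 0.0025 × 0.136 = 0.0000391
  Newsletters: 0.355 × 0.184 × 0.28 = 0.0182896
  Work: 0.245 × 0.065 × 0.172 = 0.0027391
  Personal: 0.285 × 0.214 × 0.2 = 0.012198
Sum = 0.0332658.
P(Work | evidence) = 0.0027391 / 0.0332658 ≈ 0.082.

0.082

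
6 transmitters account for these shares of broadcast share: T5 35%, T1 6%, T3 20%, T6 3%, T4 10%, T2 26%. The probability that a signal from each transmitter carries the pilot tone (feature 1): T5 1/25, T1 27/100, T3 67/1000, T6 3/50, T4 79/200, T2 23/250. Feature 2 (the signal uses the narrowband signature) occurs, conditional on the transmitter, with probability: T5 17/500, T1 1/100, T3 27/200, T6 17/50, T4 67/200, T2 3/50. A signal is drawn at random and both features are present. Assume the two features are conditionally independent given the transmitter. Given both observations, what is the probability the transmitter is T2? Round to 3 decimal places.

Unnormalized posteriors (prior × likelihood):
  T5: 0.35 × 0.04 × 0.034 = 0.000476
  T1: 0.06 × 0.27 × 0.01 = 0.000162
  T3: 0.2 × 0.067 × 0.135 = 0.001809
  T6: 0.03 × 0.06 × 0.34 = 0.000612
  T4: 0.1 × 0.395 × 0.335 = 0.0132325
  T2: 0.26 × 0.092 × 0.06 = 0.0014352
Total = 0.0177267.
P(T2 | evidence) = 0.0014352 / 0.0177267 ≈ 0.081.

0.081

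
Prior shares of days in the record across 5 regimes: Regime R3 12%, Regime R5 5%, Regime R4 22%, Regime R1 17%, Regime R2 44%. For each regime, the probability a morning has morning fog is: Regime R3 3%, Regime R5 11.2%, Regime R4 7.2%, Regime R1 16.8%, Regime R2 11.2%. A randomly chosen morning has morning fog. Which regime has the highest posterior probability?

Unnormalized posteriors (prior × likelihood):
  Regime R3: 0.12 × 0.03 = 0.0036
  Regime R5: 0.05 × 0.112 = 0.0056
  Regime R4: 0.22 × 0.072 = 0.01584
  Regime R1: 0.17 × 0.168 = 0.02856
  Regime R2: 0.44 × 0.112 = 0.04928
Normalizing constant = 0.10288.
Largest term belongs to Regime R2, so Regime R2 is most probable.

Regime R2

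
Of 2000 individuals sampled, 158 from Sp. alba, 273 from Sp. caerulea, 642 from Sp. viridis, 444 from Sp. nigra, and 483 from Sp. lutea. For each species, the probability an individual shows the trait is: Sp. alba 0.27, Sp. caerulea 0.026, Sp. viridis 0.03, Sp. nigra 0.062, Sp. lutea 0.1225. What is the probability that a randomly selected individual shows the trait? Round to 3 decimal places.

By Bayes' rule, posterior ∝ prior × likelihood:
  Sp. alba: 0.079 × 0.27 = 0.02133
  Sp. caerulea: 0.1365 × 0.026 = 0.003549
  Sp. viridis: 0.321 × 0.03 = 0.00963
  Sp. nigra: 0.222 × 0.062 = 0.013764
  Sp. lutea: 0.2415 × 0.1225 = 0.02958375
P(trait) = 0.02133 + 0.003549 + 0.00963 + 0.013764 + 0.02958375 = 0.07785675 → 0.078.

0.078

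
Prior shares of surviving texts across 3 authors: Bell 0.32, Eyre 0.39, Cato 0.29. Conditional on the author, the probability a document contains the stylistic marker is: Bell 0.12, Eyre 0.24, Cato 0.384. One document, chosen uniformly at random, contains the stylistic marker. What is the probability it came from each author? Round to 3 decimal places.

By Bayes' rule, posterior ∝ prior × likelihood:
  Bell: 0.32 × 0.12 = 0.0384
  Eyre: 0.39 × 0.24 = 0.0936
  Cato: 0.29 × 0.384 = 0.11136
Total = 0.24336.
P(Bell | marker) = 0.0384/0.24336 ≈ 0.158
P(Eyre | marker) = 0.0936/0.24336 ≈ 0.385
P(Cato | marker) = 0.11136/0.24336 ≈ 0.458
(Check: 0.158+0.385+0.458 = 1.001.)

Bell 0.158, Eyre 0.385, Cato 0.458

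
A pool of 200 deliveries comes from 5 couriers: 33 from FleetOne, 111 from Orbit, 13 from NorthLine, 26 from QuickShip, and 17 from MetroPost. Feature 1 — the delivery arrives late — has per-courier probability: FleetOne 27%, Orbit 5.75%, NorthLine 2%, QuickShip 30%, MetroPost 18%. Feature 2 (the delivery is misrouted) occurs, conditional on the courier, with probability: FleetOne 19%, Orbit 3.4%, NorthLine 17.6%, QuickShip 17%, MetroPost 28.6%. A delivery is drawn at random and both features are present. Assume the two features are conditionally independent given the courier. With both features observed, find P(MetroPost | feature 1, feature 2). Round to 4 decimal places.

Prior × likelihood for each hypothesis:
  FleetOne: 0.165 × 0.27 × 0.19 = 0.0084645
  Orbit: 0.555 × 0.0575 × 0.034 = 0.001085025
  NorthLine: 0.065 × 0.02 × 0.176 = 0.0002288
  QuickShip: 0.13 × 0.3 × 0.17 = 0.00663
  MetroPost: 0.085 × 0.18 × 0.286 = 0.0043758
Total = 0.020784125.
P(MetroPost | evidence) = 0.0043758 / 0.020784125 ≈ 0.2105.

0.2105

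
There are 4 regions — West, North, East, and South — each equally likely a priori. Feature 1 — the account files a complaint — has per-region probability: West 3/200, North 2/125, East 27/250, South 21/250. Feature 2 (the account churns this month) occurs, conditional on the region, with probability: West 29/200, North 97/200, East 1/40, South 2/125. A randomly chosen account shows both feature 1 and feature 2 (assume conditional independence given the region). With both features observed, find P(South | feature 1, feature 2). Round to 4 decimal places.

With a uniform prior (1/4 each), posterior ∝ likelihood:
  West: 0.015 × 0.145 = 0.002175
  North: 0.016 × 0.485 = 0.00776
  East: 0.108 × 0.025 = 0.0027
  South: 0.084 × 0.016 = 0.001344
Sum = 0.013979.
P(South | evidence) = 0.001344 / 0.013979 ≈ 0.0961.

0.0961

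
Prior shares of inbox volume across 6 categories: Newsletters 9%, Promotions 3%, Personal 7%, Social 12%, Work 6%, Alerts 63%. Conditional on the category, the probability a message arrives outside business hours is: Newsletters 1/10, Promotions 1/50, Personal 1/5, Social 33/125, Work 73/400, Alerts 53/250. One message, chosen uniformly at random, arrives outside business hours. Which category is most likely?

Compute prior × likelihood for every hypothesis:
  Newsletters: 0.09 × 0.1 = 0.009
  Promotions: 0.03 × 0.02 = 0.0006
  Personal: 0.07 × 0.2 = 0.014
  Social: 0.12 × 0.264 = 0.03168
  Work: 0.06 × 0.1825 = 0.01095
  Alerts: 0.63 × 0.212 = 0.13356
Normalizing constant = 0.19979.
Largest term belongs to Alerts, so Alerts is most probable.

Alerts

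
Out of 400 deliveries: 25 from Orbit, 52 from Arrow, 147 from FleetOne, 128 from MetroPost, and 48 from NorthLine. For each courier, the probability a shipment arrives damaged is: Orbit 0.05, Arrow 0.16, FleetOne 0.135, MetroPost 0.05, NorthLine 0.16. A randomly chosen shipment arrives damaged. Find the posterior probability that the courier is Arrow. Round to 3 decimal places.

Unnormalized posteriors (prior × likelihood):
  Orbit: 0.0625 × 0.05 = 0.003125
  Arrow: 0.13 × 0.16 = 0.0208
  FleetOne: 0.3675 × 0.135 = 0.0496125
  MetroPost: 0.32 × 0.05 = 0.016
  NorthLine: 0.12 × 0.16 = 0.0192
Normalizing constant = 0.1087375.
P(Arrow | evidence) = 0.0208 / 0.1087375 ≈ 0.191.

0.191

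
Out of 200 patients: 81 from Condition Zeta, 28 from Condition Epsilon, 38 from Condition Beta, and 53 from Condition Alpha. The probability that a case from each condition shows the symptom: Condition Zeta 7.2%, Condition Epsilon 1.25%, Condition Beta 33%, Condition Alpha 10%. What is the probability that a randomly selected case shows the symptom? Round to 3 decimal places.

0.120

By Bayes' rule, posterior ∝ prior × likelihood:
  Condition Zeta: 0.405 × 0.072 = 0.02916
  Condition Epsilon: 0.14 × 0.0125 = 0.00175
  Condition Beta: 0.19 × 0.33 = 0.0627
  Condition Alpha: 0.265 × 0.1 = 0.0265
P(symptomatic) = 0.02916 + 0.00175 + 0.0627 + 0.0265 = 0.12011 → 0.120.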